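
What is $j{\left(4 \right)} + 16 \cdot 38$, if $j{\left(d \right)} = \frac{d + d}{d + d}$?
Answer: $609$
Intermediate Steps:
$j{\left(d \right)} = 1$ ($j{\left(d \right)} = \frac{2 d}{2 d} = 2 d \frac{1}{2 d} = 1$)
$j{\left(4 \right)} + 16 \cdot 38 = 1 + 16 \cdot 38 = 1 + 608 = 609$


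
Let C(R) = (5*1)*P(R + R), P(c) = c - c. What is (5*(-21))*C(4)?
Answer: 0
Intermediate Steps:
P(c) = 0
C(R) = 0 (C(R) = (5*1)*0 = 5*0 = 0)
(5*(-21))*C(4) = (5*(-21))*0 = -105*0 = 0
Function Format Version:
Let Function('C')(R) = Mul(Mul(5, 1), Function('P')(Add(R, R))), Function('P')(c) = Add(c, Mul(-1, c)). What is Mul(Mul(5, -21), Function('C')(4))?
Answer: 0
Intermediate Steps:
Function('P')(c) = 0
Function('C')(R) = 0 (Function('C')(R) = Mul(Mul(5, 1), 0) = Mul(5, 0) = 0)
Mul(Mul(5, -21), Function('C')(4)) = Mul(Mul(5, -21), 0) = Mul(-105, 0) = 0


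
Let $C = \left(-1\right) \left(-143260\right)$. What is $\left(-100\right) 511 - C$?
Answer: $-194360$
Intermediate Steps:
$C = 143260$
$\left(-100\right) 511 - C = \left(-100\right) 511 - 143260 = -51100 - 143260 = -194360$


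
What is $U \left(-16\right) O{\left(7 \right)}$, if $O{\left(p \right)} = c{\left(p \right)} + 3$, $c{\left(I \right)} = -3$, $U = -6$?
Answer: $0$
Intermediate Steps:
$O{\left(p \right)} = 0$ ($O{\left(p \right)} = -3 + 3 = 0$)
$U \left(-16\right) O{\left(7 \right)} = \left(-6\right) \left(-16\right) 0 = 96 \cdot 0 = 0$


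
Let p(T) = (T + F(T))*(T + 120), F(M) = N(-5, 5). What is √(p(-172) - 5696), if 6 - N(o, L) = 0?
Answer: 2*√734 ≈ 54.185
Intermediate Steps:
N(o, L) = 6 (N(o, L) = 6 - 1*0 = 6 + 0 = 6)
F(M) = 6
p(T) = (6 + T)*(120 + T) (p(T) = (T + 6)*(T + 120) = (6 + T)*(120 + T))
√(p(-172) - 5696) = √((720 + (-172)² + 126*(-172)) - 5696) = √((720 + 29584 - 21672) - 5696) = √(8632 - 5696) = √2936 = 2*√734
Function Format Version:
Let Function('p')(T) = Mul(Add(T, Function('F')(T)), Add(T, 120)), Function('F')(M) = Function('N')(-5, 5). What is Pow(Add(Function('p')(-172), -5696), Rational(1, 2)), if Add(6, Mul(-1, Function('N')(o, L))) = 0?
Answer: Mul(2, Pow(734, Rational(1, 2))) ≈ 54.185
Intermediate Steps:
Function('N')(o, L) = 6 (Function('N')(o, L) = Add(6, Mul(-1, 0)) = Add(6, 0) = 6)
Function('F')(M) = 6
Function('p')(T) = Mul(Add(6, T), Add(120, T)) (Function('p')(T) = Mul(Add(T, 6), Add(T, 120)) = Mul(Add(6, T), Add(120, T)))
Pow(Add(Function('p')(-172), -5696), Rational(1, 2)) = Pow(Add(Add(720, Pow(-172, 2), Mul(126, -172)), -5696), Rational(1, 2)) = Pow(Add(Add(720, 29584, -21672), -5696), Rational(1, 2)) = Pow(Add(8632, -5696), Rational(1, 2)) = Pow(2936, Rational(1, 2)) = Mul(2, Pow(734, Rational(1, 2)))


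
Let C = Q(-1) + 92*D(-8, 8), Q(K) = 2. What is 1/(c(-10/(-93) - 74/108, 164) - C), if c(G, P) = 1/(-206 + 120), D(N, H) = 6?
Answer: -86/47645 ≈ -0.0018050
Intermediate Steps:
c(G, P) = -1/86 (c(G, P) = 1/(-86) = -1/86)
C = 554 (C = 2 + 92*6 = 2 + 552 = 554)
1/(c(-10/(-93) - 74/108, 164) - C) = 1/(-1/86 - 1*554) = 1/(-1/86 - 554) = 1/(-47645/86) = -86/47645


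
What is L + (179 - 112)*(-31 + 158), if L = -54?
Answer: 8455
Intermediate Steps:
L + (179 - 112)*(-31 + 158) = -54 + (179 - 112)*(-31 + 158) = -54 + 67*127 = -54 + 8509 = 8455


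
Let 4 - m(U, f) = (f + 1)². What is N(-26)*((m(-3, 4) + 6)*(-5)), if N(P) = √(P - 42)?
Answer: 150*I*√17 ≈ 618.47*I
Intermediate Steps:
m(U, f) = 4 - (1 + f)² (m(U, f) = 4 - (f + 1)² = 4 - (1 + f)²)
N(P) = √(-42 + P)
N(-26)*((m(-3, 4) + 6)*(-5)) = √(-42 - 26)*(((4 - (1 + 4)²) + 6)*(-5)) = √(-68)*(((4 - 1*5²) + 6)*(-5)) = (2*I*√17)*(((4 - 1*25) + 6)*(-5)) = (2*I*√17)*(((4 - 25) + 6)*(-5)) = (2*I*√17)*((-21 + 6)*(-5)) = (2*I*√17)*(-15*(-5)) = (2*I*√17)*75 = 150*I*√17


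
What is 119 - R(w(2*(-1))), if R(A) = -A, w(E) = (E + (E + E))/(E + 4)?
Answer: 116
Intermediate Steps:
w(E) = 3*E/(4 + E) (w(E) = (E + 2*E)/(4 + E) = (3*E)/(4 + E) = 3*E/(4 + E))
119 - R(w(2*(-1))) = 119 - (-1)*3*(2*(-1))/(4 + 2*(-1)) = 119 - (-1)*3*(-2)/(4 - 2) = 119 - (-1)*3*(-2)/2 = 119 - (-1)*3*(-2)*(½) = 119 - (-1)*(-3) = 119 - 1*3 = 119 - 3 = 116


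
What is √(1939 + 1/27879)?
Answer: √1507065752778/27879 ≈ 44.034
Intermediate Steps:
√(1939 + 1/27879) = √(54057382/27879) = √1507065752778/27879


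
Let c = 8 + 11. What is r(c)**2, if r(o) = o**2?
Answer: 130321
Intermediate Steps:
c = 19
r(c)**2 = (19**2)**2 = 361**2 = 130321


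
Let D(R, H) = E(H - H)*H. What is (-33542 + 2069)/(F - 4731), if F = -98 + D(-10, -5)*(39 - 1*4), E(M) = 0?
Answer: 31473/4829 ≈ 6.5175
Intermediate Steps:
D(R, H) = 0 (D(R, H) = 0*H = 0)
F = -98 (F = -98 + 0*(39 - 1*4) = -98 + 0*(39 - 4) = -98 + 0*35 = -98 + 0 = -98)
(-33542 + 2069)/(F - 4731) = (-33542 + 2069)/(-98 - 4731) = -31473/(-4829) = -31473*(-1/4829) = 31473/4829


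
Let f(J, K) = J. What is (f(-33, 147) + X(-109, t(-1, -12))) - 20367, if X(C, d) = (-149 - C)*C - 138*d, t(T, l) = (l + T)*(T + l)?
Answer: -39362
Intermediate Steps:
t(T, l) = (T + l)² (t(T, l) = (T + l)*(T + l) = (T + l)²)
X(C, d) = -138*d + C*(-149 - C) (X(C, d) = C*(-149 - C) - 138*d = -138*d + C*(-149 - C))
(f(-33, 147) + X(-109, t(-1, -12))) - 20367 = (-33 + (-1*(-109)² - 149*(-109) - 138*(-1 - 12)²)) - 20367 = (-33 + (-1*11881 + 16241 - 138*(-13)²)) - 20367 = (-33 + (-11881 + 16241 - 138*169)) - 20367 = (-33 + (-11881 + 16241 - 23322)) - 20367 = (-33 - 18962) - 20367 = -18995 - 20367 = -39362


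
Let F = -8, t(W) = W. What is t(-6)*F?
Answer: 48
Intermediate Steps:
t(-6)*F = -6*(-8) = 48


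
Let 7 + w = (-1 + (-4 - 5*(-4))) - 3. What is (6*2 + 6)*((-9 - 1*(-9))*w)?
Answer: 0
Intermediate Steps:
w = 5 (w = -7 + ((-1 + (-4 - 5*(-4))) - 3) = -7 + ((-1 + (-4 + 20)) - 3) = -7 + ((-1 + 16) - 3) = -7 + (15 - 3) = -7 + 12 = 5)
(6*2 + 6)*((-9 - 1*(-9))*w) = (6*2 + 6)*((-9 - 1*(-9))*5) = (12 + 6)*((-9 + 9)*5) = 18*(0*5) = 18*0 = 0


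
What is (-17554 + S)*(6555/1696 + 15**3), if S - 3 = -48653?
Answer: -94846415805/424 ≈ -2.2369e+8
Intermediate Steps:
S = -48650 (S = 3 - 48653 = -48650)
(-17554 + S)*(6555/1696 + 15**3) = (-17554 - 48650)*(6555/1696 + 15**3) = -66204*(6555*(1/1696) + 3375) = -66204*(6555/1696 + 3375) = -66204*5730555/1696 = -94846415805/424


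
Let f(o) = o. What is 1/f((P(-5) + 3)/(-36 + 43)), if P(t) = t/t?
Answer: 7/4 ≈ 1.7500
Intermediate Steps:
P(t) = 1
1/f((P(-5) + 3)/(-36 + 43)) = 1/((1 + 3)/(-36 + 43)) = 1/(4/7) = 7/4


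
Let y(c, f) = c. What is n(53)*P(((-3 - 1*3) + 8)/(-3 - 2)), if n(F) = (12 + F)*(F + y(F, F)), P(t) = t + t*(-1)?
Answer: 0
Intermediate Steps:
P(t) = 0 (P(t) = t - t = 0)
n(F) = 2*F*(12 + F) (n(F) = (12 + F)*(F + F) = (12 + F)*(2*F) = 2*F*(12 + F))
n(53)*P(((-3 - 1*3) + 8)/(-3 - 2)) = (2*53*(12 + 53))*0 = (2*53*65)*0 = 6890*0 = 0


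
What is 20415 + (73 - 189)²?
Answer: 33871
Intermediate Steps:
20415 + (73 - 189)² = 20415 + (-116)² = 20415 + 13456 = 33871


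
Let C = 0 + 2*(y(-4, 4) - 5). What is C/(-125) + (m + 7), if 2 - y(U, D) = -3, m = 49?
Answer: 56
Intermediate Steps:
y(U, D) = 5 (y(U, D) = 2 - 1*(-3) = 2 + 3 = 5)
C = 0 (C = 0 + 2*(5 - 5) = 0 + 2*0 = 0 + 0 = 0)
C/(-125) + (m + 7) = 0/(-125) + (49 + 7) = 0*(-1/125) + 56 = 0 + 56 = 56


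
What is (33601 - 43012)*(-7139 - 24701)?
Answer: 299646240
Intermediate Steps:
(33601 - 43012)*(-7139 - 24701) = -9411*(-31840) = 299646240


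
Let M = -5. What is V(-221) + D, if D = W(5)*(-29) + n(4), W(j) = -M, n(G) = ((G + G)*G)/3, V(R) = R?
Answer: -1066/3 ≈ -355.33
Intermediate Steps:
n(G) = 2*G**2/3 (n(G) = ((2*G)*G)*(1/3) = (2*G**2)*(1/3) = 2*G**2/3)
W(j) = 5 (W(j) = -1*(-5) = 5)
D = -403/3 (D = 5*(-29) + (2/3)*4**2 = -145 + (2/3)*16 = -145 + 32/3 = -403/3 ≈ -134.33)
V(-221) + D = -221 - 403/3 = -1066/3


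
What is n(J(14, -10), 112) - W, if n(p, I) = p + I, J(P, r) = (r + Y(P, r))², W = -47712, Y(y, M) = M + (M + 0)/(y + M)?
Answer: 193321/4 ≈ 48330.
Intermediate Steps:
Y(y, M) = M + M/(M + y)
J(P, r) = (r + r*(1 + P + r)/(P + r))² (J(P, r) = (r + r*(1 + r + P)/(r + P))² = (r + r*(1 + P + r)/(P + r))²)
n(p, I) = I + p
n(J(14, -10), 112) - W = (112 + (-10)²*(1 + 2*14 + 2*(-10))²/(14 - 10)²) - 1*(-47712) = (112 + 100*(1 + 28 - 20)²/4²) + 47712 = (112 + 100*(1/16)*9²) + 47712 = (112 + 100*(1/16)*81) + 47712 = (112 + 2025/4) + 47712 = 2473/4 + 47712 = 193321/4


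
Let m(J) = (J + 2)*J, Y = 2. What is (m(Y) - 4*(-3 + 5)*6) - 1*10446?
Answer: -10486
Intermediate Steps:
m(J) = J*(2 + J) (m(J) = (2 + J)*J = J*(2 + J))
(m(Y) - 4*(-3 + 5)*6) - 1*10446 = (2*(2 + 2) - 4*(-3 + 5)*6) - 1*10446 = (2*4 - 8*6) - 10446 = (8 - 4*12) - 10446 = (8 - 48) - 10446 = -40 - 10446 = -10486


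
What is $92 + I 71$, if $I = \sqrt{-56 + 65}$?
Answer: $305$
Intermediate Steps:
$I = 3$ ($I = \sqrt{9} = 3$)
$92 + I 71 = 92 + 3 \cdot 71 = 92 + 213 = 305$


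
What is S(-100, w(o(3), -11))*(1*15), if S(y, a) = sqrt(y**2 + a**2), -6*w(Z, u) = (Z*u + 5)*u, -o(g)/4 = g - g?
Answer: 25*sqrt(14521)/2 ≈ 1506.3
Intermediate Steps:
o(g) = 0 (o(g) = -4*(g - g) = -4*0 = 0)
w(Z, u) = -u*(5 + Z*u)/6 (w(Z, u) = -(Z*u + 5)*u/6 = -(5 + Z*u)*u/6 = -u*(5 + Z*u)/6)
S(y, a) = sqrt(a**2 + y**2)
S(-100, w(o(3), -11))*(1*15) = sqrt((-1/6*(-11)*(5 + 0*(-11)))**2 + (-100)**2)*(1*15) = sqrt((-1/6*(-11)*(5 + 0))**2 + 10000)*15 = sqrt((-1/6*(-11)*5)**2 + 10000)*15 = sqrt((55/6)**2 + 10000)*15 = sqrt(3025/36 + 10000)*15 = sqrt(363025/36)*15 = (5*sqrt(14521)/6)*15 = 25*sqrt(14521)/2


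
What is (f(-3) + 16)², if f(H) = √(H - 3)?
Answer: (16 + I*√6)² ≈ 250.0 + 78.384*I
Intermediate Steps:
f(H) = √(-3 + H)
(f(-3) + 16)² = (√(-3 - 3) + 16)² = (√(-6) + 16)² = (I*√6 + 16)² = (16 + I*√6)²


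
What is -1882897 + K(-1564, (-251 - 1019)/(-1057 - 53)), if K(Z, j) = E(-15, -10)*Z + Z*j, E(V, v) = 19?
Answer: -212498671/111 ≈ -1.9144e+6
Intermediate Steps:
K(Z, j) = 19*Z + Z*j
-1882897 + K(-1564, (-251 - 1019)/(-1057 - 53)) = -1882897 - 1564*(19 + (-251 - 1019)/(-1057 - 53)) = -1882897 - 1564*(19 - 1270/(-1110)) = -1882897 - 1564*(19 - 1270*(-1/1110)) = -1882897 - 1564*(19 + 127/111) = -1882897 - 1564*2236/111 = -1882897 - 3497104/111 = -212498671/111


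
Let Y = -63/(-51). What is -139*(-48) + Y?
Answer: 113445/17 ≈ 6673.2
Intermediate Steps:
Y = 21/17 (Y = -63*(-1/51) = 21/17 ≈ 1.2353)
-139*(-48) + Y = -139*(-48) + 21/17 = 6672 + 21/17 = 113445/17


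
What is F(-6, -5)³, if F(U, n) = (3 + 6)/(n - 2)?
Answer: -729/343 ≈ -2.1254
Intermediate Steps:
F(U, n) = 9/(-2 + n)
F(-6, -5)³ = (9/(-2 - 5))³ = (9/(-7))³ = (9*(-⅐))³ = (-9/7)³ = -729/343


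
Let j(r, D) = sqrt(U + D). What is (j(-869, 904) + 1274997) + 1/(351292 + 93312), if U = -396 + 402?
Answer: 566868766189/444604 + sqrt(910) ≈ 1.2750e+6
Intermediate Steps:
U = 6
j(r, D) = sqrt(6 + D)
(j(-869, 904) + 1274997) + 1/(351292 + 93312) = (sqrt(6 + 904) + 1274997) + 1/(351292 + 93312) = (sqrt(910) + 1274997) + 1/444604 = (1274997 + sqrt(910)) + 1/444604 = 566868766189/444604 + sqrt(910)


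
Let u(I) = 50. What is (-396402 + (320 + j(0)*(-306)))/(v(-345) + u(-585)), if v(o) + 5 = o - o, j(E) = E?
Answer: -396082/45 ≈ -8801.8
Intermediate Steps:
v(o) = -5 (v(o) = -5 + (o - o) = -5 + 0 = -5)
(-396402 + (320 + j(0)*(-306)))/(v(-345) + u(-585)) = (-396402 + (320 + 0*(-306)))/(-5 + 50) = (-396402 + (320 + 0))/45 = (-396402 + 320)*(1/45) = -396082*1/45 = -396082/45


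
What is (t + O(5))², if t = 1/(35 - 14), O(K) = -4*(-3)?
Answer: 64009/441 ≈ 145.15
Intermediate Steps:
O(K) = 12
t = 1/21 ≈ 0.047619
(t + O(5))² = (1/21 + 12)² = (253/21)² = 64009/441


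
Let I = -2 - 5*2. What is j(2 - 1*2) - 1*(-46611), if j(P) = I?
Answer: 46599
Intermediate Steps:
I = -12 (I = -2 - 10 = -12)
j(P) = -12
j(2 - 1*2) - 1*(-46611) = -12 - 1*(-46611) = -12 + 46611 = 46599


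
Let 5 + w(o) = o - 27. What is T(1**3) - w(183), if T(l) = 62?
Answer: -89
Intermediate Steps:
w(o) = -32 + o (w(o) = -5 + (o - 27) = -5 + (-27 + o) = -32 + o)
T(1**3) - w(183) = 62 - (-32 + 183) = 62 - 1*151 = 62 - 151 = -89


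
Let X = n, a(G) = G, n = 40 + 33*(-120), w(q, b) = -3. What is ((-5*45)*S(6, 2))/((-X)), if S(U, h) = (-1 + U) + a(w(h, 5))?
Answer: -45/392 ≈ -0.11480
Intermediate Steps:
n = -3920 (n = 40 - 3960 = -3920)
S(U, h) = -4 + U (S(U, h) = (-1 + U) - 3 = -4 + U)
X = -3920
((-5*45)*S(6, 2))/((-X)) = ((-5*45)*(-4 + 6))/((-1*(-3920))) = -225*2/3920 = -450*1/3920 = -45/392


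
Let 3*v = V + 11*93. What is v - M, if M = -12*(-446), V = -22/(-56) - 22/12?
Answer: -1262893/252 ≈ -5011.5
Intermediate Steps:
V = -121/84 (V = -22*(-1/56) - 22*1/12 = 11/28 - 11/6 = -121/84 ≈ -1.4405)
M = 5352
v = 85811/252 (v = (-121/84 + 11*93)/3 = (-121/84 + 1023)/3 = (1/3)*(85811/84) = 85811/252 ≈ 340.52)
v - M = 85811/252 - 1*5352 = 85811/252 - 5352 = -1262893/252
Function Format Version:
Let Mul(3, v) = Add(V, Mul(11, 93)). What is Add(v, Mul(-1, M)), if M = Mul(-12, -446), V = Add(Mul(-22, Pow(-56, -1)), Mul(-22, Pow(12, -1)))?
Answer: Rational(-1262893, 252) ≈ -5011.5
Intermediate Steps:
V = Rational(-121, 84) (V = Add(Mul(-22, Rational(-1, 56)), Mul(-22, Rational(1, 12))) = Add(Rational(11, 28), Rational(-11, 6)) = Rational(-121, 84) ≈ -1.4405)
M = 5352
v = Rational(85811, 252) (v = Mul(Rational(1, 3), Add(Rational(-121, 84), Mul(11, 93))) = Mul(Rational(1, 3), Add(Rational(-121, 84), 1023)) = Mul(Rational(1, 3), Rational(85811, 84)) = Rational(85811, 252) ≈ 340.52)
Add(v, Mul(-1, M)) = Add(Rational(85811, 252), Mul(-1, 5352)) = Add(Rational(85811, 252), -5352) = Rational(-1262893, 252)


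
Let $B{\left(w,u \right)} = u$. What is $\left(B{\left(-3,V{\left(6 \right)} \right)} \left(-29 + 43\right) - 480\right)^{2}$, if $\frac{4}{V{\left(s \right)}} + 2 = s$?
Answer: $217156$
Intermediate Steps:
$V{\left(s \right)} = \frac{4}{-2 + s}$
$\left(B{\left(-3,V{\left(6 \right)} \right)} \left(-29 + 43\right) - 480\right)^{2} = \left(\frac{4}{-2 + 6} \left(-29 + 43\right) - 480\right)^{2} = \left(\frac{4}{4} \cdot 14 - 480\right)^{2} = \left(4 \cdot \frac{1}{4} \cdot 14 - 480\right)^{2} = \left(1 \cdot 14 - 480\right)^{2} = \left(14 - 480\right)^{2} = \left(-466\right)^{2} = 217156$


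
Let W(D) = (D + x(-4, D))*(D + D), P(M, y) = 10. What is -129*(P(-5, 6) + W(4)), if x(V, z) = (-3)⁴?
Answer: -89010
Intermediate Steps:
x(V, z) = 81
W(D) = 2*D*(81 + D) (W(D) = (D + 81)*(D + D) = (81 + D)*(2*D) = 2*D*(81 + D))
-129*(P(-5, 6) + W(4)) = -129*(10 + 2*4*(81 + 4)) = -129*(10 + 2*4*85) = -129*(10 + 680) = -129*690 = -89010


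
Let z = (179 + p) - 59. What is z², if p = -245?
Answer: 15625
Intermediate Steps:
z = -125 (z = (179 - 245) - 59 = -66 - 59 = -125)
z² = (-125)² = 15625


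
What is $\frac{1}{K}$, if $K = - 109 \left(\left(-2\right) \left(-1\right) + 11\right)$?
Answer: $- \frac{1}{1417} \approx -0.00070572$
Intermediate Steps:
$K = -1417$ ($K = - 109 \left(2 + 11\right) = \left(-109\right) 13 = -1417$)
$\frac{1}{K} = \frac{1}{-1417} = - \frac{1}{1417}$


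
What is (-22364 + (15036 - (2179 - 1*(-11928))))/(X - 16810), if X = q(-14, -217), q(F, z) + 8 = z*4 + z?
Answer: 21435/17903 ≈ 1.1973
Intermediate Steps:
q(F, z) = -8 + 5*z (q(F, z) = -8 + (z*4 + z) = -8 + (4*z + z) = -8 + 5*z)
X = -1093 (X = -8 + 5*(-217) = -8 - 1085 = -1093)
(-22364 + (15036 - (2179 - 1*(-11928))))/(X - 16810) = (-22364 + (15036 - (2179 - 1*(-11928))))/(-1093 - 16810) = (-22364 + (15036 - (2179 + 11928)))/(-17903) = (-22364 + (15036 - 1*14107))*(-1/17903) = (-22364 + (15036 - 14107))*(-1/17903) = (-22364 + 929)*(-1/17903) = -21435*(-1/17903) = 21435/17903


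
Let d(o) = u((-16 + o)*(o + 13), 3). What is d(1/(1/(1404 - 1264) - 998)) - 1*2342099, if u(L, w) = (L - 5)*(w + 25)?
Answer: -45837472964918303/19521398961 ≈ -2.3481e+6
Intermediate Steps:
u(L, w) = (-5 + L)*(25 + w)
d(o) = -140 + 28*(-16 + o)*(13 + o) (d(o) = -125 - 5*3 + 25*((-16 + o)*(o + 13)) + ((-16 + o)*(o + 13))*3 = -125 - 15 + 25*((-16 + o)*(13 + o)) + ((-16 + o)*(13 + o))*3 = -125 - 15 + 25*(-16 + o)*(13 + o) + 3*(-16 + o)*(13 + o) = -140 + 28*(-16 + o)*(13 + o))
d(1/(1/(1404 - 1264) - 998)) - 1*2342099 = (-5964 - 84/(1/(1404 - 1264) - 998) + 28*(1/(1/(1404 - 1264) - 998))²) - 1*2342099 = (-5964 - 84/(1/140 - 998) + 28*(1/(1/140 - 998))²) - 2342099 = (-5964 - 84/(-139719/140) + 28*(1/(-139719/140))²) - 2342099 = (-5964 - 84*(-140/139719) + 28*(-140/139719)²) - 2342099 = (-5964 + 3920/46573 + 28*(19600/19521398961)) - 2342099 = (-5964 + 3920/46573 + 548800/19521398961) - 2342099 = -116423979759164/19521398961 - 2342099 = -45837472964918303/19521398961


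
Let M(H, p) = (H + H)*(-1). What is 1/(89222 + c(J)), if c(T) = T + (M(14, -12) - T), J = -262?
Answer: 1/89194 ≈ 1.1212e-5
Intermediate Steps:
M(H, p) = -2*H (M(H, p) = (2*H)*(-1) = -2*H)
c(T) = -28 (c(T) = T + (-2*14 - T) = T + (-28 - T) = -28)
1/(89222 + c(J)) = 1/(89222 - 28) = 1/89194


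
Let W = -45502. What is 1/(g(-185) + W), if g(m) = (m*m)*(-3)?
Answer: -1/148177 ≈ -6.7487e-6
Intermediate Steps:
g(m) = -3*m² (g(m) = m²*(-3) = -3*m²)
1/(g(-185) + W) = 1/(-3*(-185)² - 45502) = 1/(-3*34225 - 45502) = 1/(-102675 - 45502) = 1/(-148177) = -1/148177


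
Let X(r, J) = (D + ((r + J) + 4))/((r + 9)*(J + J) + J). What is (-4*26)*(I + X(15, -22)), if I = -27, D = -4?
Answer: 216164/77 ≈ 2807.3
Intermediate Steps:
X(r, J) = (J + r)/(J + 2*J*(9 + r)) (X(r, J) = (-4 + ((r + J) + 4))/((r + 9)*(J + J) + J) = (-4 + ((J + r) + 4))/((9 + r)*(2*J) + J) = (-4 + (4 + J + r))/(2*J*(9 + r) + J) = (J + r)/(J + 2*J*(9 + r)))
(-4*26)*(I + X(15, -22)) = (-4*26)*(-27 + (-22 + 15)/((-22)*(19 + 2*15))) = -104*(-27 - 1/22*(-7)/(19 + 30)) = -104*(-27 - 1/22*(-7)/49) = -104*(-27 - 1/22*1/49*(-7)) = -104*(-27 + 1/154) = -104*(-4157/154) = 216164/77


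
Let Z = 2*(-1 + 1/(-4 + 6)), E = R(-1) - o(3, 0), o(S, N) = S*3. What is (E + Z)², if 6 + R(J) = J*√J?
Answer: (16 + I)² ≈ 255.0 + 32.0*I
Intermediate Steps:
o(S, N) = 3*S
R(J) = -6 + J^(3/2) (R(J) = -6 + J*√J = -6 + J^(3/2))
E = -15 - I (E = (-6 + (-1)^(3/2)) - 3*3 = (-6 - I) - 1*9 = (-6 - I) - 9 = -15 - I ≈ -15.0 - 1.0*I)
Z = -1 (Z = 2*(-1 + 1/2) = 2*(-1 + ½) = 2*(-½) = -1)
(E + Z)² = ((-15 - I) - 1)² = (-16 - I)²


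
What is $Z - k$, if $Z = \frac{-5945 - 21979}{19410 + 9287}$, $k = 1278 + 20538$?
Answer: $- \frac{626081676}{28697} \approx -21817.0$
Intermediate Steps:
$k = 21816$
$Z = - \frac{27924}{28697} \approx -0.97306$
$Z - k = - \frac{27924}{28697} - 21816 = - \frac{626081676}{28697}$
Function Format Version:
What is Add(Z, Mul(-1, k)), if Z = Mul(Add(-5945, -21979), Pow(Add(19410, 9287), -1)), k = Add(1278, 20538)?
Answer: Rational(-626081676, 28697) ≈ -21817.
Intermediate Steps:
k = 21816
Z = Rational(-27924, 28697) (Z = Mul(-27924, Pow(28697, -1)) = Mul(-27924, Rational(1, 28697)) = Rational(-27924, 28697) ≈ -0.97306)
Add(Z, Mul(-1, k)) = Add(Rational(-27924, 28697), Mul(-1, 21816)) = Add(Rational(-27924, 28697), -21816) = Rational(-626081676, 28697)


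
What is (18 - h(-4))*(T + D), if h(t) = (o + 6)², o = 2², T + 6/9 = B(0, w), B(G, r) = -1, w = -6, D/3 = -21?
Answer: 15908/3 ≈ 5302.7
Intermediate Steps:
D = -63 (D = 3*(-21) = -63)
T = -5/3 (T = -⅔ - 1 = -5/3 ≈ -1.6667)
o = 4
h(t) = 100 (h(t) = (4 + 6)² = 10² = 100)
(18 - h(-4))*(T + D) = (18 - 1*100)*(-5/3 - 63) = (18 - 100)*(-194/3) = -82*(-194/3) = 15908/3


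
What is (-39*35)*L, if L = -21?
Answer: 28665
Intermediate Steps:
(-39*35)*L = -39*35*(-21) = -1365*(-21) = 28665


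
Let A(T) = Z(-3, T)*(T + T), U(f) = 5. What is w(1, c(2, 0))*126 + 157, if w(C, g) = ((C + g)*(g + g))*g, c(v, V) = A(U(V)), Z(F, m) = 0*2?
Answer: 157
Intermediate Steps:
Z(F, m) = 0
A(T) = 0 (A(T) = 0*(T + T) = 0*(2*T) = 0)
c(v, V) = 0
w(C, g) = 2*g**2*(C + g) (w(C, g) = ((C + g)*(2*g))*g = (2*g*(C + g))*g = 2*g**2*(C + g))
w(1, c(2, 0))*126 + 157 = (2*0**2*(1 + 0))*126 + 157 = (2*0*1)*126 + 157 = 0*126 + 157 = 0 + 157 = 157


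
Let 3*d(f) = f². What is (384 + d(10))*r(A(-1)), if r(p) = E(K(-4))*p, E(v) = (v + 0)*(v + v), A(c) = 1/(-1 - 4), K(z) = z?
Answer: -40064/15 ≈ -2670.9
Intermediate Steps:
A(c) = -⅕ (A(c) = 1/(-5) = -⅕)
E(v) = 2*v² (E(v) = v*(2*v) = 2*v²)
d(f) = f²/3
r(p) = 32*p (r(p) = (2*(-4)²)*p = (2*16)*p = 32*p)
(384 + d(10))*r(A(-1)) = (384 + (⅓)*10²)*(32*(-⅕)) = (384 + (⅓)*100)*(-32/5) = (384 + 100/3)*(-32/5) = (1252/3)*(-32/5) = -40064/15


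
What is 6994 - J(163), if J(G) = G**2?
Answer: -19575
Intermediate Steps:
6994 - J(163) = 6994 - 1*163**2 = 6994 - 1*26569 = 6994 - 26569 = -19575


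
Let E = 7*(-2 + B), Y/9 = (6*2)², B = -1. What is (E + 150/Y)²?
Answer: 20349121/46656 ≈ 436.15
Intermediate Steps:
Y = 1296 (Y = 9*(6*2)² = 9*12² = 9*144 = 1296)
E = -21 (E = 7*(-2 - 1) = 7*(-3) = -21)
(E + 150/Y)² = (-21 + 150/1296)² = (-21 + 150*(1/1296))² = (-21 + 25/216)² = (-4511/216)² = 20349121/46656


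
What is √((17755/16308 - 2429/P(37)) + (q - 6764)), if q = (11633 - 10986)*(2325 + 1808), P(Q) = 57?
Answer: 5*√284530668996351/51642 ≈ 1633.2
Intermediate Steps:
q = 2674051 (q = 647*4133 = 2674051)
√((17755/16308 - 2429/P(37)) + (q - 6764)) = √((17755/16308 - 2429/57) + (2674051 - 6764)) = √((17755*(1/16308) - 2429*1/57) + 2667287) = √((17755/16308 - 2429/57) + 2667287) = √(-12866699/309852 + 2667287) = √(826451344825/309852) = 5*√284530668996351/51642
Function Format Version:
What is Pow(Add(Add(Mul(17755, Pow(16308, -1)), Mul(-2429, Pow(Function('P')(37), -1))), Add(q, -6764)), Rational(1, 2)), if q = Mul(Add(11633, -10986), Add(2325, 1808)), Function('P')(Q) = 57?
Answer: Mul(Rational(5, 51642), Pow(284530668996351, Rational(1, 2))) ≈ 1633.2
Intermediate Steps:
q = 2674051 (q = Mul(647, 4133) = 2674051)
Pow(Add(Add(Mul(17755, Pow(16308, -1)), Mul(-2429, Pow(Function('P')(37), -1))), Add(q, -6764)), Rational(1, 2)) = Pow(Add(Add(Mul(17755, Pow(16308, -1)), Mul(-2429, Pow(57, -1))), Add(2674051, -6764)), Rational(1, 2)) = Pow(Add(Add(Mul(17755, Rational(1, 16308)), Mul(-2429, Rational(1, 57))), 2667287), Rational(1, 2)) = Pow(Add(Add(Rational(17755, 16308), Rational(-2429, 57)), 2667287), Rational(1, 2)) = Pow(Add(Rational(-12866699, 309852), 2667287), Rational(1, 2)) = Pow(Rational(826451344825, 309852), Rational(1, 2)) = Mul(Rational(5, 51642), Pow(284530668996351, Rational(1, 2)))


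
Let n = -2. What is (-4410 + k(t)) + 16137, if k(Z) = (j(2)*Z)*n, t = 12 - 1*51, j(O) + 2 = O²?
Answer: 11883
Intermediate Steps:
j(O) = -2 + O²
t = -39 (t = 12 - 51 = -39)
k(Z) = -4*Z (k(Z) = ((-2 + 2²)*Z)*(-2) = ((-2 + 4)*Z)*(-2) = (2*Z)*(-2) = -4*Z)
(-4410 + k(t)) + 16137 = (-4410 - 4*(-39)) + 16137 = (-4410 + 156) + 16137 = -4254 + 16137 = 11883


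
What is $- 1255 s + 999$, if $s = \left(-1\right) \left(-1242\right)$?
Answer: $-1557711$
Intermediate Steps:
$s = 1242$
$- 1255 s + 999 = \left(-1255\right) 1242 + 999 = -1558710 + 999 = -1557711$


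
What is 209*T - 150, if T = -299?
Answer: -62641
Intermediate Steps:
209*T - 150 = 209*(-299) - 150 = -62491 - 150 = -62641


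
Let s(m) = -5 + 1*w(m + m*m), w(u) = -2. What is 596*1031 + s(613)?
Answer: 614469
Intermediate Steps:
s(m) = -7 (s(m) = -5 + 1*(-2) = -5 - 2 = -7)
596*1031 + s(613) = 596*1031 - 7 = 614476 - 7 = 614469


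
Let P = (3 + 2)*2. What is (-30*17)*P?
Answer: -5100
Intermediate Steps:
P = 10 (P = 5*2 = 10)
(-30*17)*P = -30*17*10 = -510*10 = -5100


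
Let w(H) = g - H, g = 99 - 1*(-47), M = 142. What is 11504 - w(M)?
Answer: 11500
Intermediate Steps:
g = 146 (g = 99 + 47 = 146)
w(H) = 146 - H
11504 - w(M) = 11504 - (146 - 1*142) = 11504 - (146 - 142) = 11504 - 1*4 = 11504 - 4 = 11500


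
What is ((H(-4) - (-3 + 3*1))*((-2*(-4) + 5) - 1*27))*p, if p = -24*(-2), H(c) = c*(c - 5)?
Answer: -24192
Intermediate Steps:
H(c) = c*(-5 + c)
p = 48
((H(-4) - (-3 + 3*1))*((-2*(-4) + 5) - 1*27))*p = ((-4*(-5 - 4) - (-3 + 3*1))*((-2*(-4) + 5) - 1*27))*48 = ((-4*(-9) - (-3 + 3))*((8 + 5) - 27))*48 = ((36 - 1*0)*(13 - 27))*48 = ((36 + 0)*(-14))*48 = (36*(-14))*48 = -504*48 = -24192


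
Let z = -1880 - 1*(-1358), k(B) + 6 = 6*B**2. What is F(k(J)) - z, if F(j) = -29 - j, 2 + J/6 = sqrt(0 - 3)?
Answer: 283 + 864*I*sqrt(3) ≈ 283.0 + 1496.5*I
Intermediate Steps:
J = -12 + 6*I*sqrt(3) (J = -12 + 6*sqrt(0 - 3) = -12 + 6*sqrt(-3) = -12 + 6*(I*sqrt(3)) = -12 + 6*I*sqrt(3) ≈ -12.0 + 10.392*I)
k(B) = -6 + 6*B**2
z = -522 (z = -1880 + 1358 = -522)
F(k(J)) - z = (-29 - (-6 + 6*(-12 + 6*I*sqrt(3))**2)) - 1*(-522) = (-29 + (6 - 6*(-12 + 6*I*sqrt(3))**2)) + 522 = (-23 - 6*(-12 + 6*I*sqrt(3))**2) + 522 = 499 - 6*(-12 + 6*I*sqrt(3))**2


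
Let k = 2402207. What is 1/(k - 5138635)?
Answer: -1/2736428 ≈ -3.6544e-7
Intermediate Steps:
1/(k - 5138635) = 1/(2402207 - 5138635) = 1/(-2736428) = -1/2736428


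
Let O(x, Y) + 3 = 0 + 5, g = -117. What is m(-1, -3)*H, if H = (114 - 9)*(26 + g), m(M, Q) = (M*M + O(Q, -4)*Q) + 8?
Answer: -28665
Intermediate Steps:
O(x, Y) = 2 (O(x, Y) = -3 + (0 + 5) = -3 + 5 = 2)
m(M, Q) = 8 + M² + 2*Q (m(M, Q) = (M*M + 2*Q) + 8 = (M² + 2*Q) + 8 = 8 + M² + 2*Q)
H = -9555 (H = (114 - 9)*(26 - 117) = 105*(-91) = -9555)
m(-1, -3)*H = (8 + (-1)² + 2*(-3))*(-9555) = (8 + 1 - 6)*(-9555) = 3*(-9555) = -28665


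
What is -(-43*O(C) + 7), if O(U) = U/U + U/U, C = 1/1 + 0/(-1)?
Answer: 79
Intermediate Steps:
C = 1 (C = 1*1 + 0*(-1) = 1 + 0 = 1)
O(U) = 2 (O(U) = 1 + 1 = 2)
-(-43*O(C) + 7) = -(-43*2 + 7) = -(-86 + 7) = -1*(-79) = 79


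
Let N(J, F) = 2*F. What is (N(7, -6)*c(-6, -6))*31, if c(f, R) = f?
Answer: 2232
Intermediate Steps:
(N(7, -6)*c(-6, -6))*31 = ((2*(-6))*(-6))*31 = -12*(-6)*31 = 72*31 = 2232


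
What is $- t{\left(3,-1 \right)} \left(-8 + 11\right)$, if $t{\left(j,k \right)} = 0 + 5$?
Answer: $-15$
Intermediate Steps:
$t{\left(j,k \right)} = 5$
$- t{\left(3,-1 \right)} \left(-8 + 11\right) = \left(-1\right) 5 \left(-8 + 11\right) = \left(-5\right) 3 = -15$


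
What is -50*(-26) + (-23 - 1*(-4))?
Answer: 1281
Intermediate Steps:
-50*(-26) + (-23 - 1*(-4)) = 1300 + (-23 + 4) = 1300 - 19 = 1281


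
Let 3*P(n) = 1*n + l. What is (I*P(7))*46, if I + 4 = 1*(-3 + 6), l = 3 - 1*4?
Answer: -92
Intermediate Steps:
l = -1 (l = 3 - 4 = -1)
P(n) = -⅓ + n/3 (P(n) = (1*n - 1)/3 = (n - 1)/3 = (-1 + n)/3 = -⅓ + n/3)
I = -1 (I = -4 + 1*(-3 + 6) = -4 + 1*3 = -4 + 3 = -1)
(I*P(7))*46 = -(-⅓ + (⅓)*7)*46 = -(-⅓ + 7/3)*46 = -1*2*46 = -2*46 = -92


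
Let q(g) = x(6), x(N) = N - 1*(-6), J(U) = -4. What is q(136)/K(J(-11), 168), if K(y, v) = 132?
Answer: 1/11 ≈ 0.090909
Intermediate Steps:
x(N) = 6 + N (x(N) = N + 6 = 6 + N)
q(g) = 12 (q(g) = 6 + 6 = 12)
q(136)/K(J(-11), 168) = 12/132 = 12*(1/132) = 1/11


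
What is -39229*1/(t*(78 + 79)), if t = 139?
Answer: -39229/21823 ≈ -1.7976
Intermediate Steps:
-39229*1/(t*(78 + 79)) = -39229*1/(139*(78 + 79)) = -39229/(139*157) = -39229/21823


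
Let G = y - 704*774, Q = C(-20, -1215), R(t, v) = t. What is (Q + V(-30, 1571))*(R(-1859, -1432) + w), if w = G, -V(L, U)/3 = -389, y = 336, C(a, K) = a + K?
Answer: 37156492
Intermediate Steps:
C(a, K) = K + a
V(L, U) = 1167 (V(L, U) = -3*(-389) = 1167)
Q = -1235 (Q = -1215 - 20 = -1235)
G = -544560 (G = 336 - 704*774 = 336 - 544896 = -544560)
w = -544560
(Q + V(-30, 1571))*(R(-1859, -1432) + w) = (-1235 + 1167)*(-1859 - 544560) = -68*(-546419) = 37156492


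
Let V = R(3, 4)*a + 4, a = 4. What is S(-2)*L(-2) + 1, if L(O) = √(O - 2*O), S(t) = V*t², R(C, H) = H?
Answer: 1 + 80*√2 ≈ 114.14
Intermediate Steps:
V = 20 (V = 4*4 + 4 = 16 + 4 = 20)
S(t) = 20*t²
L(O) = √(-O)
S(-2)*L(-2) + 1 = (20*(-2)²)*√(-1*(-2)) + 1 = (20*4)*√2 + 1 = 80*√2 + 1 = 1 + 80*√2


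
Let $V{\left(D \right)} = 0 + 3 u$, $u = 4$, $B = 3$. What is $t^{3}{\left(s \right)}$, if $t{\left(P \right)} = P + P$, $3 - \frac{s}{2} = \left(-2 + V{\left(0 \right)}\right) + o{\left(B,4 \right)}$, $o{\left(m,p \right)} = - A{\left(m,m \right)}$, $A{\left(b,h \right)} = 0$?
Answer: $-21952$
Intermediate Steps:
$o{\left(m,p \right)} = 0$ ($o{\left(m,p \right)} = \left(-1\right) 0 = 0$)
$V{\left(D \right)} = 12$ ($V{\left(D \right)} = 0 + 3 \cdot 4 = 0 + 12 = 12$)
$s = -14$ ($s = 6 - 2 \left(\left(-2 + 12\right) + 0\right) = 6 - 2 \left(10 + 0\right) = 6 - 20 = -14$)
$t{\left(P \right)} = 2 P$
$t^{3}{\left(s \right)} = \left(2 \left(-14\right)\right)^{3} = \left(-28\right)^{3} = -21952$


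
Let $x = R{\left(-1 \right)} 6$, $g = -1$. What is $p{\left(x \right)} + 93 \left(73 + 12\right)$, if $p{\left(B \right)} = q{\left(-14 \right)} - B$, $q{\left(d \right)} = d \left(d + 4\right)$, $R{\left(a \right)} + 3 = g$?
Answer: $8069$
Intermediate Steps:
$R{\left(a \right)} = -4$ ($R{\left(a \right)} = -3 - 1 = -4$)
$q{\left(d \right)} = d \left(4 + d\right)$
$x = -24$ ($x = \left(-4\right) 6 = -24$)
$p{\left(B \right)} = 140 - B$ ($p{\left(B \right)} = - 14 \left(4 - 14\right) - B = \left(-14\right) \left(-10\right) - B = 140 - B$)
$p{\left(x \right)} + 93 \left(73 + 12\right) = \left(140 - -24\right) + 93 \left(73 + 12\right) = \left(140 + 24\right) + 93 \cdot 85 = 164 + 7905 = 8069$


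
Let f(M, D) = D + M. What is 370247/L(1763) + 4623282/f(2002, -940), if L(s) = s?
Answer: 474669360/104017 ≈ 4563.4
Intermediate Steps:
370247/L(1763) + 4623282/f(2002, -940) = 370247/1763 + 4623282/(-940 + 2002) = 370247*(1/1763) + 4623282/1062 = 370247/1763 + 4623282*(1/1062) = 370247/1763 + 256849/59 = 474669360/104017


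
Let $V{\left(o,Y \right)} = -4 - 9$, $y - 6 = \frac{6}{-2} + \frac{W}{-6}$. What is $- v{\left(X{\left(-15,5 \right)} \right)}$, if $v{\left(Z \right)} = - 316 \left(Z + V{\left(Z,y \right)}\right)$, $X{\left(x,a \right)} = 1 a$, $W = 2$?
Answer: $-2528$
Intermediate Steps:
$X{\left(x,a \right)} = a$
$y = \frac{8}{3}$ ($y = 6 + \left(\frac{6}{-2} + \frac{2}{-6}\right) = 6 + \left(6 \left(- \frac{1}{2}\right) + 2 \left(- \frac{1}{6}\right)\right) = 6 - \frac{10}{3} = \frac{8}{3} \approx 2.6667$)
$V{\left(o,Y \right)} = -13$ ($V{\left(o,Y \right)} = -4 - 9 = -13$)
$v{\left(Z \right)} = 4108 - 316 Z$ ($v{\left(Z \right)} = - 316 \left(Z - 13\right) = - 316 \left(-13 + Z\right) = 4108 - 316 Z$)
$- v{\left(X{\left(-15,5 \right)} \right)} = - (4108 - 1580) = \left(-1\right) 2528 = -2528$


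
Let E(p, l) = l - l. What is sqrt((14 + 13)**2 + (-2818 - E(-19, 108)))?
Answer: I*sqrt(2089) ≈ 45.706*I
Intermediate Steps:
E(p, l) = 0
sqrt((14 + 13)**2 + (-2818 - E(-19, 108))) = sqrt((14 + 13)**2 + (-2818 - 1*0)) = sqrt(27**2 + (-2818 + 0)) = sqrt(729 - 2818) = sqrt(-2089) = I*sqrt(2089)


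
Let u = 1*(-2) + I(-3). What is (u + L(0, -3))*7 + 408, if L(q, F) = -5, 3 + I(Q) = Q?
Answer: 317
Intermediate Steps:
I(Q) = -3 + Q
u = -8 (u = 1*(-2) + (-3 - 3) = -2 - 6 = -8)
(u + L(0, -3))*7 + 408 = (-8 - 5)*7 + 408 = -13*7 + 408 = -91 + 408 = 317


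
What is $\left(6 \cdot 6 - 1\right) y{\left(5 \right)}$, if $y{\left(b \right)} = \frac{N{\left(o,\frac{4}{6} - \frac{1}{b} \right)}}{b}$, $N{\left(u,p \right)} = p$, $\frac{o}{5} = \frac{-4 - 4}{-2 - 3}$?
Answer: $\frac{49}{15} \approx 3.2667$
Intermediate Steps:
$o = 8$ ($o = 5 \frac{-4 - 4}{-2 - 3} = 5 \left(- \frac{8}{-5}\right) = 5 \left(\left(-8\right) \left(- \frac{1}{5}\right)\right) = 5 \cdot \frac{8}{5} = 8$)
$y{\left(b \right)} = \frac{\frac{2}{3} - \frac{1}{b}}{b}$ ($y{\left(b \right)} = \frac{\frac{4}{6} - \frac{1}{b}}{b} = \frac{4 \cdot \frac{1}{6} - \frac{1}{b}}{b} = \frac{\frac{2}{3} - \frac{1}{b}}{b}$)
$\left(6 \cdot 6 - 1\right) y{\left(5 \right)} = \left(6 \cdot 6 - 1\right) \frac{-3 + 2 \cdot 5}{3 \cdot 25} = \left(36 - 1\right) \frac{1}{3} \cdot \frac{1}{25} \left(-3 + 10\right) = 35 \cdot \frac{1}{3} \cdot \frac{1}{25} \cdot 7 = 35 \cdot \frac{7}{75} = \frac{49}{15}$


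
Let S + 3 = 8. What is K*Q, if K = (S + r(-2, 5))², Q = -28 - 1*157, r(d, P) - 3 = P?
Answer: -31265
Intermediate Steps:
r(d, P) = 3 + P
S = 5 (S = -3 + 8 = 5)
Q = -185 (Q = -28 - 157 = -185)
K = 169 (K = (5 + (3 + 5))² = (5 + 8)² = 13² = 169)
K*Q = 169*(-185) = -31265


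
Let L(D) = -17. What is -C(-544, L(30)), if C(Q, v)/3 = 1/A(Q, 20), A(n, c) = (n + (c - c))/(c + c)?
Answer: 15/68 ≈ 0.22059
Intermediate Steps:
A(n, c) = n/(2*c) (A(n, c) = (n + 0)/((2*c)) = n*(1/(2*c)) = n/(2*c))
C(Q, v) = 120/Q (C(Q, v) = 3/(((1/2)*Q/20)) = 3/(((1/2)*Q*(1/20))) = 3/((Q/40)) = 3*(40/Q) = 120/Q)
-C(-544, L(30)) = -120/(-544) = -120*(-1)/544 = -1*(-15/68) = 15/68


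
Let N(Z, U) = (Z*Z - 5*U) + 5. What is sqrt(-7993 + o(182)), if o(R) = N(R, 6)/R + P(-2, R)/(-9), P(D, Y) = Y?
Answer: I*sqrt(2334653594)/546 ≈ 88.495*I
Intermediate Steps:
N(Z, U) = 5 + Z**2 - 5*U (N(Z, U) = (Z**2 - 5*U) + 5 = 5 + Z**2 - 5*U)
o(R) = -R/9 + (-25 + R**2)/R (o(R) = (5 + R**2 - 5*6)/R + R/(-9) = (5 + R**2 - 30)/R + R*(-1/9) = (-25 + R**2)/R - R/9 = -R/9 + (-25 + R**2)/R)
sqrt(-7993 + o(182)) = sqrt(-7993 + (-25/182 + (8/9)*182)) = sqrt(-7993 + (-25*1/182 + 1456/9)) = sqrt(-7993 + (-25/182 + 1456/9)) = sqrt(-7993 + 264767/1638) = sqrt(-12827767/1638) = I*sqrt(2334653594)/546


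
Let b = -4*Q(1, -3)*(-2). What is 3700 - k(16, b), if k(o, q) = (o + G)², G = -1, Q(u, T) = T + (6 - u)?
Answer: 3475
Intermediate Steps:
Q(u, T) = 6 + T - u
b = 16 (b = -4*(6 - 3 - 1*1)*(-2) = -4*(6 - 3 - 1)*(-2) = -4*2*(-2) = -8*(-2) = 16)
k(o, q) = (-1 + o)² (k(o, q) = (o - 1)² = (-1 + o)²)
3700 - k(16, b) = 3700 - (-1 + 16)² = 3700 - 1*15² = 3700 - 1*225 = 3700 - 225 = 3475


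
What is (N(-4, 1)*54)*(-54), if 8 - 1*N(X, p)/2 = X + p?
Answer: -64152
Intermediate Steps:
N(X, p) = 16 - 2*X - 2*p (N(X, p) = 16 - 2*(X + p) = 16 + (-2*X - 2*p) = 16 - 2*X - 2*p)
(N(-4, 1)*54)*(-54) = ((16 - 2*(-4) - 2*1)*54)*(-54) = ((16 + 8 - 2)*54)*(-54) = (22*54)*(-54) = 1188*(-54) = -64152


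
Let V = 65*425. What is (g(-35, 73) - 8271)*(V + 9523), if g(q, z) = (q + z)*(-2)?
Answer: -310074356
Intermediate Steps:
V = 27625
g(q, z) = -2*q - 2*z
(g(-35, 73) - 8271)*(V + 9523) = ((-2*(-35) - 2*73) - 8271)*(27625 + 9523) = ((70 - 146) - 8271)*37148 = (-76 - 8271)*37148 = -8347*37148 = -310074356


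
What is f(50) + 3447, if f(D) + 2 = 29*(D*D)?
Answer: 75945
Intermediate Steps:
f(D) = -2 + 29*D**2 (f(D) = -2 + 29*(D*D) = -2 + 29*D**2)
f(50) + 3447 = (-2 + 29*50**2) + 3447 = (-2 + 29*2500) + 3447 = (-2 + 72500) + 3447 = 72498 + 3447 = 75945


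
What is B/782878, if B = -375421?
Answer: -375421/782878 ≈ -0.47954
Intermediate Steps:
B/782878 = -375421/782878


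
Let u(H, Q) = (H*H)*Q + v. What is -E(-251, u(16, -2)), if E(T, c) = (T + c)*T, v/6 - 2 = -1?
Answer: -190007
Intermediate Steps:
v = 6 (v = 12 + 6*(-1) = 12 - 6 = 6)
u(H, Q) = 6 + Q*H² (u(H, Q) = (H*H)*Q + 6 = H²*Q + 6 = Q*H² + 6 = 6 + Q*H²)
E(T, c) = T*(T + c)
-E(-251, u(16, -2)) = -(-251)*(-251 + (6 - 2*16²)) = -(-251)*(-251 + (6 - 2*256)) = -(-251)*(-251 + (6 - 512)) = -(-251)*(-251 - 506) = -(-251)*(-757) = -1*190007 = -190007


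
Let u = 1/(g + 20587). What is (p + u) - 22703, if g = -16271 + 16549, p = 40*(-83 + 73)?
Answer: -482044094/20865 ≈ -23103.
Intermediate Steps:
p = -400 (p = 40*(-10) = -400)
g = 278
u = 1/20865 (u = 1/(278 + 20587) = 1/20865 ≈ 4.7927e-5)
(p + u) - 22703 = (-400 + 1/20865) - 22703 = -8345999/20865 - 22703 = -482044094/20865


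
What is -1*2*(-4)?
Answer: 8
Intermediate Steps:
-1*2*(-4) = -2*(-4) = 8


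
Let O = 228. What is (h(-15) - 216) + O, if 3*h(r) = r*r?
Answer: 87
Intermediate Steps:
h(r) = r²/3 (h(r) = (r*r)/3 = r²/3)
(h(-15) - 216) + O = ((⅓)*(-15)² - 216) + 228 = ((⅓)*225 - 216) + 228 = (75 - 216) + 228 = -141 + 228 = 87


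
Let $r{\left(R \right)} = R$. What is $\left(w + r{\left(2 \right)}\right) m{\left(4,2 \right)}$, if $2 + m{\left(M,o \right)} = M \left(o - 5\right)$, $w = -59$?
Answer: $798$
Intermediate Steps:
$m{\left(M,o \right)} = -2 + M \left(-5 + o\right)$ ($m{\left(M,o \right)} = -2 + M \left(o - 5\right) = -2 + M \left(-5 + o\right)$)
$\left(w + r{\left(2 \right)}\right) m{\left(4,2 \right)} = \left(-59 + 2\right) \left(-2 - 20 + 4 \cdot 2\right) = - 57 \left(-2 - 20 + 8\right) = \left(-57\right) \left(-14\right) = 798$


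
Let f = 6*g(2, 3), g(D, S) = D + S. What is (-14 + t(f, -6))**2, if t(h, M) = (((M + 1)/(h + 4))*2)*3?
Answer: 64009/289 ≈ 221.48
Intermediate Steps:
f = 30 (f = 6*(2 + 3) = 6*5 = 30)
t(h, M) = 6*(1 + M)/(4 + h) (t(h, M) = (((1 + M)/(4 + h))*2)*3 = (2*(1 + M)/(4 + h))*3 = 6*(1 + M)/(4 + h))
(-14 + t(f, -6))**2 = (-14 + 6*(1 - 6)/(4 + 30))**2 = (-14 + 6*(-5)/34)**2 = (-14 + 6*(1/34)*(-5))**2 = (-14 - 15/17)**2 = (-253/17)**2 = 64009/289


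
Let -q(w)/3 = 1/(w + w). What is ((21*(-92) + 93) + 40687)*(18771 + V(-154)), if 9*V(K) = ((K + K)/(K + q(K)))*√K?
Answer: 729215808 + 3685276672*I*√154/426861 ≈ 7.2922e+8 + 1.0714e+5*I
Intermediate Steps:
q(w) = -3/(2*w) (q(w) = -3/(w + w) = -3*1/(2*w) = -3/(2*w))
V(K) = 2*K^(3/2)/(9*(K - 3/(2*K))) (V(K) = (((K + K)/(K - 3/(2*K)))*√K)/9 = (((2*K)/(K - 3/(2*K)))*√K)/9 = ((2*K/(K - 3/(2*K)))*√K)/9 = (2*K^(3/2)/(K - 3/(2*K)))/9 = 2*K^(3/2)/(9*(K - 3/(2*K))))
((21*(-92) + 93) + 40687)*(18771 + V(-154)) = ((21*(-92) + 93) + 40687)*(18771 + 4*(-154)^(5/2)/(9*(-3 + 2*(-154)²))) = ((-1932 + 93) + 40687)*(18771 + 4*(23716*I*√154)/(9*(-3 + 2*23716))) = (-1839 + 40687)*(18771 + 4*(23716*I*√154)/(9*(-3 + 47432))) = 38848*(18771 + (4/9)*(23716*I*√154)/47429) = 38848*(18771 + (4/9)*(23716*I*√154)*(1/47429)) = 38848*(18771 + 94864*I*√154/426861) = 729215808 + 3685276672*I*√154/426861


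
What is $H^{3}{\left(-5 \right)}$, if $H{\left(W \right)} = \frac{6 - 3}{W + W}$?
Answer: $- \frac{27}{1000} \approx -0.027$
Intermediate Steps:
$H{\left(W \right)} = \frac{3}{2 W}$
$H^{3}{\left(-5 \right)} = \left(\frac{3}{2 \left(-5\right)}\right)^{3} = \left(\frac{3}{2} \left(- \frac{1}{5}\right)\right)^{3} = \left(- \frac{3}{10}\right)^{3} = - \frac{27}{1000}$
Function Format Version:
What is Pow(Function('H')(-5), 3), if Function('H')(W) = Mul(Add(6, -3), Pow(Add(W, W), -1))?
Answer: Rational(-27, 1000) ≈ -0.027000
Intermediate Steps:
Function('H')(W) = Mul(Rational(3, 2), Pow(W, -1)) (Function('H')(W) = Mul(3, Pow(Mul(2, W), -1)) = Mul(3, Mul(Rational(1, 2), Pow(W, -1))) = Mul(Rational(3, 2), Pow(W, -1)))
Pow(Function('H')(-5), 3) = Pow(Mul(Rational(3, 2), Pow(-5, -1)), 3) = Pow(Mul(Rational(3, 2), Rational(-1, 5)), 3) = Pow(Rational(-3, 10), 3) = Rational(-27, 1000)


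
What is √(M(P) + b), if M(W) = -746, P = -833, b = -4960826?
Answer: 2*I*√1240393 ≈ 2227.5*I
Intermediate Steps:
√(M(P) + b) = √(-746 - 4960826) = √(-4961572) = 2*I*√1240393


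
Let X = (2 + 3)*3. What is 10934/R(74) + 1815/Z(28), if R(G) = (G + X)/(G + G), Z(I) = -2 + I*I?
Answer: 1265618959/69598 ≈ 18185.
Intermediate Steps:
Z(I) = -2 + I**2
X = 15 (X = 5*3 = 15)
R(G) = (15 + G)/(2*G) (R(G) = (G + 15)/(G + G) = (15 + G)/((2*G)) = (15 + G)*(1/(2*G)) = (15 + G)/(2*G))
10934/R(74) + 1815/Z(28) = 10934/(((1/2)*(15 + 74)/74)) + 1815/(-2 + 28**2) = 10934/(((1/2)*(1/74)*89)) + 1815/(-2 + 784) = 10934/(89/148) + 1815/782 = 10934*(148/89) + 1815*(1/782) = 1618232/89 + 1815/782 = 1265618959/69598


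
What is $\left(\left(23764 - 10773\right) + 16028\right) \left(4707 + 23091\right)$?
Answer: $806670162$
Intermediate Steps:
$\left(\left(23764 - 10773\right) + 16028\right) \left(4707 + 23091\right) = \left(12991 + 16028\right) 27798 = 29019 \cdot 27798 = 806670162$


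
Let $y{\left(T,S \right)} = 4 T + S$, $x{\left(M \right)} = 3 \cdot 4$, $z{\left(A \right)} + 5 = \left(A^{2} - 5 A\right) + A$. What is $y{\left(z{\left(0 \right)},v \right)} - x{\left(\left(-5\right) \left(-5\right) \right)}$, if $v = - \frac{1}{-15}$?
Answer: $- \frac{479}{15} \approx -31.933$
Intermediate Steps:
$v = \frac{1}{15}$ ($v = \left(-1\right) \left(- \frac{1}{15}\right) = \frac{1}{15} \approx 0.066667$)
$z{\left(A \right)} = -5 + A^{2} - 4 A$ ($z{\left(A \right)} = -5 + \left(\left(A^{2} - 5 A\right) + A\right) = -5 + \left(A^{2} - 4 A\right) = -5 + A^{2} - 4 A$)
$x{\left(M \right)} = 12$
$y{\left(T,S \right)} = S + 4 T$
$y{\left(z{\left(0 \right)},v \right)} - x{\left(\left(-5\right) \left(-5\right) \right)} = \left(\frac{1}{15} + 4 \left(-5 + 0^{2} - 0\right)\right) - 12 = \left(\frac{1}{15} + 4 \left(-5 + 0 + 0\right)\right) - 12 = \left(\frac{1}{15} + 4 \left(-5\right)\right) - 12 = \left(\frac{1}{15} - 20\right) - 12 = - \frac{299}{15} - 12 = - \frac{479}{15}$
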